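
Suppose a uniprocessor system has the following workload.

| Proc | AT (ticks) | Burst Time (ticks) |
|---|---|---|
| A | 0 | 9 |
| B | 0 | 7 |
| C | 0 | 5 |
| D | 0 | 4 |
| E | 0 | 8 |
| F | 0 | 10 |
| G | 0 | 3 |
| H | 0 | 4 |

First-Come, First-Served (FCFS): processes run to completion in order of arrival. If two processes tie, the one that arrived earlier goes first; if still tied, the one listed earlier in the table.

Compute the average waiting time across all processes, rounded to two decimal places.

Gantt: | A 0-9 | B 9-16 | C 16-21 | D 21-25 | E 25-33 | F 33-43 | G 43-46 | H 46-50 |
Completion: A=9  B=16  C=21  D=25  E=33  F=43  G=46  H=50
Waiting times: A=0, B=9, C=16, D=21, E=25, F=33, G=43, H=46
Average waiting = (0+9+16+21+25+33+43+46) / 8 = 193/8 = 24.13

24.13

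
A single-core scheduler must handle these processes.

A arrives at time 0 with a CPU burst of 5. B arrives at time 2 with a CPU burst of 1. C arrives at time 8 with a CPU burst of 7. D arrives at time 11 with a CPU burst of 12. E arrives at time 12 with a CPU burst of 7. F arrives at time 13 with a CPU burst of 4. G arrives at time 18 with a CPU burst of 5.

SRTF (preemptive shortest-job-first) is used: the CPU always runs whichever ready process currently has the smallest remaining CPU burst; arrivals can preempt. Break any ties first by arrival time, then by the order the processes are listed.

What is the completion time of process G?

Gantt: | A 0-2 | B 2-3 | A 3-6 | idle 6-8 | C 8-15 | F 15-19 | G 19-24 | E 24-31 | D 31-43 |
Completion: A=6  B=3  C=15  D=43  E=31  F=19  G=24
Turnaround (C−A): A=6  B=1  C=7  D=32  E=19  F=6  G=6

24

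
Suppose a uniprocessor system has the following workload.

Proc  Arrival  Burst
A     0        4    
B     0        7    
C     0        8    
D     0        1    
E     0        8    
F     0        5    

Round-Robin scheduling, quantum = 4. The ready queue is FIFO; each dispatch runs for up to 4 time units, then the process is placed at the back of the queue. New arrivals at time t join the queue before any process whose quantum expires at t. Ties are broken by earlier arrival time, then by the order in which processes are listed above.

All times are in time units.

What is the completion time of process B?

Gantt: | A 0-4 | B 4-8 | C 8-12 | D 12-13 | E 13-17 | F 17-21 | B 21-24 | C 24-28 | E 28-32 | F 32-33 |
Completion: A=4  B=24  C=28  D=13  E=32  F=33
Turnaround (C−A): A=4  B=24  C=28  D=13  E=32  F=33

24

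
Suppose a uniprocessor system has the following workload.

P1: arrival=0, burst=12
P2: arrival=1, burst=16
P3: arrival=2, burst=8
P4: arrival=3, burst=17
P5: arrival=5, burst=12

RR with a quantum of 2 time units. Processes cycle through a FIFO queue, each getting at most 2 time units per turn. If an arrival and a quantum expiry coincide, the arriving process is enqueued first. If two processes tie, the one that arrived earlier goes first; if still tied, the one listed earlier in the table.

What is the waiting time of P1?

34

Timeline: | P1 0-2 | P2 2-4 | P3 4-6 | P1 6-8 | P4 8-10 | P2 10-12 | P5 12-14 | P3 14-16 | P1 16-18 | P4 18-20 | P2 20-22 | P5 22-24 | P3 24-26 | P1 26-28 | P4 28-30 | P2 30-32 | P5 32-34 | P3 34-36 | P1 36-38 | P4 38-40 | P2 40-42 | P5 42-44 | P1 44-46 | P4 46-48 | P2 48-50 | P5 50-52 | P4 52-54 | P2 54-56 | P5 56-58 | P4 58-60 | P2 60-62 | P4 62-65 |
Completion: P1=46  P2=62  P3=36  P4=65  P5=58
Waiting(P1) = turnaround − burst = 46 − 12 = 34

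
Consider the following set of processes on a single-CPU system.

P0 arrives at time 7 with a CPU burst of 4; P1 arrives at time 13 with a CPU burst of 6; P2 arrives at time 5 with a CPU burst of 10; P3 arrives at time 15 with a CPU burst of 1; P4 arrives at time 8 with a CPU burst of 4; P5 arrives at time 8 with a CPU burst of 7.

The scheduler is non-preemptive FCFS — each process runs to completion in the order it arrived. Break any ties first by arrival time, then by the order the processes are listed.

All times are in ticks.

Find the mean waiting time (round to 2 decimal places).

Gantt: | idle 0-5 | P2 5-15 | P0 15-19 | P4 19-23 | P5 23-30 | P1 30-36 | P3 36-37 |
Completion: P0=19  P1=36  P2=15  P3=37  P4=23  P5=30
Turnaround (C−A): P0=12  P1=23  P2=10  P3=22  P4=15  P5=22
Waiting times: P0=8, P1=17, P2=0, P3=21, P4=11, P5=15
Average waiting = (8+17+0+21+11+15) / 6 = 72/6 = 12.00

12.00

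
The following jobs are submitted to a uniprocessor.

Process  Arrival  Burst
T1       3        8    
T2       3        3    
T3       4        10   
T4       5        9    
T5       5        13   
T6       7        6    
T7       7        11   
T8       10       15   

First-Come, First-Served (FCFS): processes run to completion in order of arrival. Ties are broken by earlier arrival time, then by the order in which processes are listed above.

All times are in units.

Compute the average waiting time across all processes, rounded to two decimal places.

25.25

Schedule: | idle 0-3 | T1 3-11 | T2 11-14 | T3 14-24 | T4 24-33 | T5 33-46 | T6 46-52 | T7 52-63 | T8 63-78 |
Completion: T1=11  T2=14  T3=24  T4=33  T5=46  T6=52  T7=63  T8=78
Turnaround (C−A): T1=8  T2=11  T3=20  T4=28  T5=41  T6=45  T7=56  T8=68
Waiting times: T1=0, T2=8, T3=10, T4=19, T5=28, T6=39, T7=45, T8=53
Average waiting = (0+8+10+19+28+39+45+53) / 8 = 202/8 = 25.25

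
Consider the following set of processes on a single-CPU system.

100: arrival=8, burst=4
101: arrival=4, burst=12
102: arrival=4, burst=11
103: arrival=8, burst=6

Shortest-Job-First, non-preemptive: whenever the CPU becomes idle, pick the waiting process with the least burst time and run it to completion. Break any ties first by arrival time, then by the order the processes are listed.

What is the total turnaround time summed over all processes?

72

Timeline: | idle 0-4 | 102 4-15 | 100 15-19 | 103 19-25 | 101 25-37 |
Completion: 100=19  101=37  102=15  103=25
Turnaround (C−A): 100=11  101=33  102=11  103=17
Turnaround = completion − arrival: 100=11, 101=33, 102=11, 103=17
Total turnaround = 11 + 33 + 11 + 17 = 72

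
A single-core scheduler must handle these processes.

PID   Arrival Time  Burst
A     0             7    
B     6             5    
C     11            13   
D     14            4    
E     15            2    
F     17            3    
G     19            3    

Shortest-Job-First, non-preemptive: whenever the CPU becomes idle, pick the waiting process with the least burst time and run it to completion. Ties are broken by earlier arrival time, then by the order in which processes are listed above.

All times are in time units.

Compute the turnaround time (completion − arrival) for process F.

Timeline: | A 0-7 | B 7-12 | C 12-25 | E 25-27 | F 27-30 | G 30-33 | D 33-37 |
Completion: A=7  B=12  C=25  D=37  E=27  F=30  G=33
Turnaround (C−A): A=7  B=6  C=14  D=23  E=12  F=13  G=14
Turnaround(F) = completion − arrival = 30 − 17 = 13

13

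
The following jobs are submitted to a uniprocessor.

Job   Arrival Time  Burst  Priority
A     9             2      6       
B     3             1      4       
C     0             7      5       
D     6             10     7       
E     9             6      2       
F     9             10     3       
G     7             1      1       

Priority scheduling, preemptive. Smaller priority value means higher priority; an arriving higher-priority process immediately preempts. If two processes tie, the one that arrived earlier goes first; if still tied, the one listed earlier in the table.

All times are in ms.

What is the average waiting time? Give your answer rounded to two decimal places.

6.43

Gantt: | C 0-3 | B 3-4 | C 4-7 | G 7-8 | C 8-9 | E 9-15 | F 15-25 | A 25-27 | D 27-37 |
Completion: A=27  B=4  C=9  D=37  E=15  F=25  G=8
Turnaround (C−A): A=18  B=1  C=9  D=31  E=6  F=16  G=1
Waiting times: A=16, B=0, C=2, D=21, E=0, F=6, G=0
Average waiting = (16+0+2+21+0+6+0) / 7 = 45/7 = 6.43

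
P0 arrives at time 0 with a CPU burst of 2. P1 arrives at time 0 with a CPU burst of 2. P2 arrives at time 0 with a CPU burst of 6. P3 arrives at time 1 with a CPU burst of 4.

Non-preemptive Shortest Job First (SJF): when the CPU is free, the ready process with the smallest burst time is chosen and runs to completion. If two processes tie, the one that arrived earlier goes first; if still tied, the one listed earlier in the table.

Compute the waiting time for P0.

Timeline: | P0 0-2 | P1 2-4 | P3 4-8 | P2 8-14 |
Completion: P0=2  P1=4  P2=14  P3=8
Waiting(P0) = turnaround − burst = 2 − 2 = 0

0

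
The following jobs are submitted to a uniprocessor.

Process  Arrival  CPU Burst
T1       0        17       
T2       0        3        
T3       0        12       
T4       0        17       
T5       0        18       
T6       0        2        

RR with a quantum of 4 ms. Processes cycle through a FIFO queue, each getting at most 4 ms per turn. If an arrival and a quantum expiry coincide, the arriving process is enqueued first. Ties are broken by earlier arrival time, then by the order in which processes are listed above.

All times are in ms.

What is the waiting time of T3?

Gantt: | T1 0-4 | T2 4-7 | T3 7-11 | T4 11-15 | T5 15-19 | T6 19-21 | T1 21-25 | T3 25-29 | T4 29-33 | T5 33-37 | T1 37-41 | T3 41-45 | T4 45-49 | T5 49-53 | T1 53-57 | T4 57-61 | T5 61-65 | T1 65-66 | T4 66-67 | T5 67-69 |
Completion: T1=66  T2=7  T3=45  T4=67  T5=69  T6=21
Waiting(T3) = turnaround − burst = 45 − 12 = 33

33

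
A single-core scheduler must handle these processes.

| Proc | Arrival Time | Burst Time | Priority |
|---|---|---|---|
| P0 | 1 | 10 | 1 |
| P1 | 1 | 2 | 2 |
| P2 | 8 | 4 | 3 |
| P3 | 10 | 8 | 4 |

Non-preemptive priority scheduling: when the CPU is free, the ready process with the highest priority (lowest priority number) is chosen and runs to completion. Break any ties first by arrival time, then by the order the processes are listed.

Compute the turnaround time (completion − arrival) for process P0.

10

Timeline: | idle 0-1 | P0 1-11 | P1 11-13 | P2 13-17 | P3 17-25 |
Completion: P0=11  P1=13  P2=17  P3=25
Turnaround (C−A): P0=10  P1=12  P2=9  P3=15
Turnaround(P0) = completion − arrival = 11 − 1 = 10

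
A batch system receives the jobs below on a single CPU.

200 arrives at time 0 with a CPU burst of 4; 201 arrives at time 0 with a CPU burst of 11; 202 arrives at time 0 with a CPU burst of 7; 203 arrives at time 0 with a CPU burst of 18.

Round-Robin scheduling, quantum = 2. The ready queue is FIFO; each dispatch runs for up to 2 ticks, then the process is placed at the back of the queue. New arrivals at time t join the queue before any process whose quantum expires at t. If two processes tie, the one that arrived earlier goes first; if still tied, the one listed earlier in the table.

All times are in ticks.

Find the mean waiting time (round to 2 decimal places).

Gantt: | 200 0-2 | 201 2-4 | 202 4-6 | 203 6-8 | 200 8-10 | 201 10-12 | 202 12-14 | 203 14-16 | 201 16-18 | 202 18-20 | 203 20-22 | 201 22-24 | 202 24-25 | 203 25-27 | 201 27-29 | 203 29-31 | 201 31-32 | 203 32-40 |
Completion: 200=10  201=32  202=25  203=40
Turnaround (C−A): 200=10  201=32  202=25  203=40
Waiting times: 200=6, 201=21, 202=18, 203=22
Average waiting = (6+21+18+22) / 4 = 67/4 = 16.75

16.75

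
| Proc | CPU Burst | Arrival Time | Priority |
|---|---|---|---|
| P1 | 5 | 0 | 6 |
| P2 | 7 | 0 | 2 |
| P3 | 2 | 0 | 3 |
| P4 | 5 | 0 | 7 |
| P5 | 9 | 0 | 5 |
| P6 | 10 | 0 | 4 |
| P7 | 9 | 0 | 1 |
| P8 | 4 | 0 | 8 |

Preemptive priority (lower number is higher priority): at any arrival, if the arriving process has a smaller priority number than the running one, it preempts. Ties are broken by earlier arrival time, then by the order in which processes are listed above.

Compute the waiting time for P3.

Timeline: | P7 0-9 | P2 9-16 | P3 16-18 | P6 18-28 | P5 28-37 | P1 37-42 | P4 42-47 | P8 47-51 |
Completion: P1=42  P2=16  P3=18  P4=47  P5=37  P6=28  P7=9  P8=51
Waiting(P3) = turnaround − burst = 18 − 2 = 16

16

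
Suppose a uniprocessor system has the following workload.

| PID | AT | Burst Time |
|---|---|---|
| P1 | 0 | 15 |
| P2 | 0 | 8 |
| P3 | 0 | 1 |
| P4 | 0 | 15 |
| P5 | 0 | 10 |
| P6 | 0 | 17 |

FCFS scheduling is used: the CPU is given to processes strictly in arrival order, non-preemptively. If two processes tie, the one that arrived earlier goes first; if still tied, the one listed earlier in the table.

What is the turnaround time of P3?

24

Gantt: | P1 0-15 | P2 15-23 | P3 23-24 | P4 24-39 | P5 39-49 | P6 49-66 |
Completion: P1=15  P2=23  P3=24  P4=39  P5=49  P6=66
Turnaround(P3) = completion − arrival = 24 − 0 = 24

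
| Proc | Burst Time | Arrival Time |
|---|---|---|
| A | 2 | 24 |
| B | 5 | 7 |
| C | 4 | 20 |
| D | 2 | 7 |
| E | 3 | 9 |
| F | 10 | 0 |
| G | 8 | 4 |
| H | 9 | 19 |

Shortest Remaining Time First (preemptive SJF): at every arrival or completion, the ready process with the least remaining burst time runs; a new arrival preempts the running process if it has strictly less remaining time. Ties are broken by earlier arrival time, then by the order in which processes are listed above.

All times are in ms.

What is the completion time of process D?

9

Schedule: | F 0-7 | D 7-9 | F 9-12 | E 12-15 | B 15-20 | C 20-24 | A 24-26 | G 26-34 | H 34-43 |
Completion: A=26  B=20  C=24  D=9  E=15  F=12  G=34  H=43
Turnaround (C−A): A=2  B=13  C=4  D=2  E=6  F=12  G=30  H=24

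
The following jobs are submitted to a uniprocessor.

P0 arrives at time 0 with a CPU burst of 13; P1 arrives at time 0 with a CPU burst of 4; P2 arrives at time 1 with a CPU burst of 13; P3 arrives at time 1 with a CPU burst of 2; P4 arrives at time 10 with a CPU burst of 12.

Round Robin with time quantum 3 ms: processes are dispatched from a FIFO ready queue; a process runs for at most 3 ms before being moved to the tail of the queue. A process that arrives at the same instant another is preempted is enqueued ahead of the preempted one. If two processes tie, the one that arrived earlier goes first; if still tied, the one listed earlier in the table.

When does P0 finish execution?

Schedule: | P0 0-3 | P1 3-6 | P2 6-9 | P3 9-11 | P0 11-14 | P1 14-15 | P2 15-18 | P4 18-21 | P0 21-24 | P2 24-27 | P4 27-30 | P0 30-33 | P2 33-36 | P4 36-39 | P0 39-40 | P2 40-41 | P4 41-44 |
Completion: P0=40  P1=15  P2=41  P3=11  P4=44
Turnaround (C−A): P0=40  P1=15  P2=40  P3=10  P4=34

40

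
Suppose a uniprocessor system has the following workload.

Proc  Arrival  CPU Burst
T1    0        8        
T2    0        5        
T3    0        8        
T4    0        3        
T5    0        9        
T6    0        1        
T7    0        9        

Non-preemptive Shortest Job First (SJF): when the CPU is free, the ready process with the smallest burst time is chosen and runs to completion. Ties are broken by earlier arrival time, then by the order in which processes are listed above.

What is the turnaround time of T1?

Timeline: | T6 0-1 | T4 1-4 | T2 4-9 | T1 9-17 | T3 17-25 | T5 25-34 | T7 34-43 |
Completion: T1=17  T2=9  T3=25  T4=4  T5=34  T6=1  T7=43
Turnaround(T1) = completion − arrival = 17 − 0 = 17

17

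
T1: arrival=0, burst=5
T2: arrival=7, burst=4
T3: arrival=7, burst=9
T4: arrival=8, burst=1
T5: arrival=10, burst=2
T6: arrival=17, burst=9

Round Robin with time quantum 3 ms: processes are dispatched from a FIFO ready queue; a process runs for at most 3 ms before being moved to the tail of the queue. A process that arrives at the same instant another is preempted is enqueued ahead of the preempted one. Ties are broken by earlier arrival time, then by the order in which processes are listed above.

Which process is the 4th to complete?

T2

Gantt: | T1 0-5 | idle 5-7 | T2 7-10 | T3 10-13 | T4 13-14 | T5 14-16 | T2 16-17 | T3 17-20 | T6 20-23 | T3 23-26 | T6 26-32 |
Completion: T1=5  T2=17  T3=26  T4=14  T5=16  T6=32
Turnaround (C−A): T1=5  T2=10  T3=19  T4=6  T5=6  T6=15
Finish order: T1 → T4 → T5 → T2 → T3 → T6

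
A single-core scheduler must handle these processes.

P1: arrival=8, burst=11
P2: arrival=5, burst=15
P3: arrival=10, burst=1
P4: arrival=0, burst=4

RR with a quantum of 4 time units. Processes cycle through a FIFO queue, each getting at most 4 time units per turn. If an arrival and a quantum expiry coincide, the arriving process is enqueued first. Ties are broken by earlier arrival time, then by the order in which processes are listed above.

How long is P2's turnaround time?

27

Schedule: | P4 0-4 | idle 4-5 | P2 5-9 | P1 9-13 | P2 13-17 | P3 17-18 | P1 18-22 | P2 22-26 | P1 26-29 | P2 29-32 |
Completion: P1=29  P2=32  P3=18  P4=4
Turnaround (C−A): P1=21  P2=27  P3=8  P4=4
Turnaround(P2) = completion − arrival = 32 − 5 = 27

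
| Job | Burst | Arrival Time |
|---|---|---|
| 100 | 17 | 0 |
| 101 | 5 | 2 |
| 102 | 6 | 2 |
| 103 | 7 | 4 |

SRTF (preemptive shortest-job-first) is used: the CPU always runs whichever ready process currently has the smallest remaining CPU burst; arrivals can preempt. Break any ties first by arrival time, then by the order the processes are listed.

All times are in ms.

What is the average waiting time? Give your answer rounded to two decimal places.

Gantt: | 100 0-2 | 101 2-7 | 102 7-13 | 103 13-20 | 100 20-35 |
Completion: 100=35  101=7  102=13  103=20
Turnaround (C−A): 100=35  101=5  102=11  103=16
Waiting times: 100=18, 101=0, 102=5, 103=9
Average waiting = (18+0+5+9) / 4 = 32/4 = 8.00

8.00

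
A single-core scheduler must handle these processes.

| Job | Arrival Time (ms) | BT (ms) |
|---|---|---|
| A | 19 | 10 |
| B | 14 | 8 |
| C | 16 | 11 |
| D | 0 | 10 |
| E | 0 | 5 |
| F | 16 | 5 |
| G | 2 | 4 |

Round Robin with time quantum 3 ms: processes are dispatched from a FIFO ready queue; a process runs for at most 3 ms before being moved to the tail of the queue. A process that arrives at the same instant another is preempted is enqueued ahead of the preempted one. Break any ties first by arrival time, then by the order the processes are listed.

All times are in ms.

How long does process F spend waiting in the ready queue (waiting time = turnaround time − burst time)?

18

Gantt: | D 0-3 | E 3-6 | G 6-9 | D 9-12 | E 12-14 | G 14-15 | D 15-18 | B 18-21 | C 21-24 | F 24-27 | D 27-28 | A 28-31 | B 31-34 | C 34-37 | F 37-39 | A 39-42 | B 42-44 | C 44-47 | A 47-50 | C 50-52 | A 52-53 |
Completion: A=53  B=44  C=52  D=28  E=14  F=39  G=15
Waiting(F) = turnaround − burst = 23 − 5 = 18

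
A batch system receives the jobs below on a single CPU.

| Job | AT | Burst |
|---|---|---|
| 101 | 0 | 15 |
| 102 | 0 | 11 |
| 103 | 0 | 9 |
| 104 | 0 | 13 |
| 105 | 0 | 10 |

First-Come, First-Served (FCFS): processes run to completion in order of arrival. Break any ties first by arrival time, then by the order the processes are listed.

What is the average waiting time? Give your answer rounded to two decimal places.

Gantt: | 101 0-15 | 102 15-26 | 103 26-35 | 104 35-48 | 105 48-58 |
Completion: 101=15  102=26  103=35  104=48  105=58
Turnaround (C−A): 101=15  102=26  103=35  104=48  105=58
Waiting times: 101=0, 102=15, 103=26, 104=35, 105=48
Average waiting = (0+15+26+35+48) / 5 = 124/5 = 24.80

24.80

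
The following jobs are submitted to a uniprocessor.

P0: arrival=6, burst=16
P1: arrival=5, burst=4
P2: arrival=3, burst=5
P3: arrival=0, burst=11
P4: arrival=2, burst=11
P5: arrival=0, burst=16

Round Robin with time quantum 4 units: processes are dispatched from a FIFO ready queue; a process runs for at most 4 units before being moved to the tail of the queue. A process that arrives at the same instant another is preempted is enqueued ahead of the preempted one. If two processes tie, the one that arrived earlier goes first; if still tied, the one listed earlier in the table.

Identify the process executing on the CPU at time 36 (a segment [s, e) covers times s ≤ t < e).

P2

Gantt: | P3 0-4 | P5 4-8 | P4 8-12 | P2 12-16 | P3 16-20 | P1 20-24 | P0 24-28 | P5 28-32 | P4 32-36 | P2 36-37 | P3 37-40 | P0 40-44 | P5 44-48 | P4 48-51 | P0 51-55 | P5 55-59 | P0 59-63 |
Completion: P0=63  P1=24  P2=37  P3=40  P4=51  P5=59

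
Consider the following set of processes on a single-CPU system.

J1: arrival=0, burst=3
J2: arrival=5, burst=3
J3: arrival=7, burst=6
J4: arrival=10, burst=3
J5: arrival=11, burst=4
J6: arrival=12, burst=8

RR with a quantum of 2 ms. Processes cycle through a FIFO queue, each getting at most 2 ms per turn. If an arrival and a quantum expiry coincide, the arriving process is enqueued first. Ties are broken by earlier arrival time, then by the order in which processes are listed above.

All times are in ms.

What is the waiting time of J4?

8

Gantt: | J1 0-3 | idle 3-5 | J2 5-7 | J3 7-9 | J2 9-10 | J3 10-12 | J4 12-14 | J5 14-16 | J6 16-18 | J3 18-20 | J4 20-21 | J5 21-23 | J6 23-29 |
Completion: J1=3  J2=10  J3=20  J4=21  J5=23  J6=29
Turnaround (C−A): J1=3  J2=5  J3=13  J4=11  J5=12  J6=17
Waiting(J4) = turnaround − burst = 11 − 3 = 8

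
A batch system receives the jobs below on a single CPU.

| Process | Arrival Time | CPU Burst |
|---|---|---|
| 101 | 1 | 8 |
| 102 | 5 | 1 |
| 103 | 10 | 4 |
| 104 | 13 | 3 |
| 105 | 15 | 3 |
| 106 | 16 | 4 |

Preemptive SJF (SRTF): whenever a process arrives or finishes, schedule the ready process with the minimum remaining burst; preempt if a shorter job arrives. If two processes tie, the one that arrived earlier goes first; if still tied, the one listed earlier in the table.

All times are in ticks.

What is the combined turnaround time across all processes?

Schedule: | idle 0-1 | 101 1-5 | 102 5-6 | 101 6-10 | 103 10-14 | 104 14-17 | 105 17-20 | 106 20-24 |
Completion: 101=10  102=6  103=14  104=17  105=20  106=24
Turnaround (C−A): 101=9  102=1  103=4  104=4  105=5  106=8
Turnaround = completion − arrival: 101=9, 102=1, 103=4, 104=4, 105=5, 106=8
Total turnaround = 9 + 1 + 4 + 4 + 5 + 8 = 31

31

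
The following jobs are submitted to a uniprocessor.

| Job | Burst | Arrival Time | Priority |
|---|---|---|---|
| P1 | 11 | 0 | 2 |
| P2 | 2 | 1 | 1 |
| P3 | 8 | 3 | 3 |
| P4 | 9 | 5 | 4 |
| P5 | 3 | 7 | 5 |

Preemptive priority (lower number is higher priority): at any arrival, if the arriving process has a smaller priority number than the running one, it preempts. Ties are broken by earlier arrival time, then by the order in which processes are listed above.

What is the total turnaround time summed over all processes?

Timeline: | P1 0-1 | P2 1-3 | P1 3-13 | P3 13-21 | P4 21-30 | P5 30-33 |
Completion: P1=13  P2=3  P3=21  P4=30  P5=33
Turnaround = completion − arrival: P1=13, P2=2, P3=18, P4=25, P5=26
Total turnaround = 13 + 2 + 18 + 25 + 26 = 84

84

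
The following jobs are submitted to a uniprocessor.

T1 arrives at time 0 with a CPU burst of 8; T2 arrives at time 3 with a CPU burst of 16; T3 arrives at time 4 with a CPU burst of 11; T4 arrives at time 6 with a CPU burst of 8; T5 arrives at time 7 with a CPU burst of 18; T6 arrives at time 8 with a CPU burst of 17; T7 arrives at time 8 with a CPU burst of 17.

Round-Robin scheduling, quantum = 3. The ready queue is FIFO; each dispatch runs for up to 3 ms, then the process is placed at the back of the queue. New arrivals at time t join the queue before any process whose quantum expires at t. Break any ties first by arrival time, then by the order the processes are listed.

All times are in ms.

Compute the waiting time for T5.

66

Timeline: | T1 0-3 | T2 3-6 | T1 6-9 | T3 9-12 | T4 12-15 | T2 15-18 | T5 18-21 | T6 21-24 | T7 24-27 | T1 27-29 | T3 29-32 | T4 32-35 | T2 35-38 | T5 38-41 | T6 41-44 | T7 44-47 | T3 47-50 | T4 50-52 | T2 52-55 | T5 55-58 | T6 58-61 | T7 61-64 | T3 64-66 | T2 66-69 | T5 69-72 | T6 72-75 | T7 75-78 | T2 78-79 | T5 79-82 | T6 82-85 | T7 85-88 | T5 88-91 | T6 91-93 | T7 93-95 |
Completion: T1=29  T2=79  T3=66  T4=52  T5=91  T6=93  T7=95
Waiting(T5) = turnaround − burst = 84 − 18 = 66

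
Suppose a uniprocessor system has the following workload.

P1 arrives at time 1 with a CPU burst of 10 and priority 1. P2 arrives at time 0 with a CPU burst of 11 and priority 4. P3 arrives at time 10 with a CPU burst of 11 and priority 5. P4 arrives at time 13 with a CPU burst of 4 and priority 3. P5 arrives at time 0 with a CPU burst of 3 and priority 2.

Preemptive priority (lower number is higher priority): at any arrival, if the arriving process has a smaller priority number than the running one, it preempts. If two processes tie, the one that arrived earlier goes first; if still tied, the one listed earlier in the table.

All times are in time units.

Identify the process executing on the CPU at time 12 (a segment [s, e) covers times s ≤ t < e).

Schedule: | P5 0-1 | P1 1-11 | P5 11-13 | P4 13-17 | P2 17-28 | P3 28-39 |
Completion: P1=11  P2=28  P3=39  P4=17  P5=13
Turnaround (C−A): P1=10  P2=28  P3=29  P4=4  P5=13

P5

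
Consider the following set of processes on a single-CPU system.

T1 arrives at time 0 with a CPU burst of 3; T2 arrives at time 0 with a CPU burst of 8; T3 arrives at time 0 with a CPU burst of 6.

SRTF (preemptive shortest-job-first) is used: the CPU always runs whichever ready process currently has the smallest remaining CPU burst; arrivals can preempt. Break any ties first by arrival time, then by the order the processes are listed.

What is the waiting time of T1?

0

Schedule: | T1 0-3 | T3 3-9 | T2 9-17 |
Completion: T1=3  T2=17  T3=9
Turnaround (C−A): T1=3  T2=17  T3=9
Waiting(T1) = turnaround − burst = 3 − 3 = 0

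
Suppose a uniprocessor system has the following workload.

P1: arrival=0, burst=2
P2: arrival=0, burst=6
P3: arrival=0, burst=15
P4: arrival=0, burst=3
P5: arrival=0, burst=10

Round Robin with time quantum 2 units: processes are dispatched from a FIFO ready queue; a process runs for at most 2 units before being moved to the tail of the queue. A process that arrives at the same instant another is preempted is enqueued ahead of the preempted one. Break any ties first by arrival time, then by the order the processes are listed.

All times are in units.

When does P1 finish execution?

2

Timeline: | P1 0-2 | P2 2-4 | P3 4-6 | P4 6-8 | P5 8-10 | P2 10-12 | P3 12-14 | P4 14-15 | P5 15-17 | P2 17-19 | P3 19-21 | P5 21-23 | P3 23-25 | P5 25-27 | P3 27-29 | P5 29-31 | P3 31-36 |
Completion: P1=2  P2=19  P3=36  P4=15  P5=31
Turnaround (C−A): P1=2  P2=19  P3=36  P4=15  P5=31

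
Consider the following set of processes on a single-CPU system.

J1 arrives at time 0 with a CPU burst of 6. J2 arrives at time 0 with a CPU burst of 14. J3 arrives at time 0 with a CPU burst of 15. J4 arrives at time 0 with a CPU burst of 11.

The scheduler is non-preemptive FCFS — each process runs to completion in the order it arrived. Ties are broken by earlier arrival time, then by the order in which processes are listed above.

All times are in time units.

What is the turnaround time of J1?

6

Timeline: | J1 0-6 | J2 6-20 | J3 20-35 | J4 35-46 |
Completion: J1=6  J2=20  J3=35  J4=46
Turnaround(J1) = completion − arrival = 6 − 0 = 6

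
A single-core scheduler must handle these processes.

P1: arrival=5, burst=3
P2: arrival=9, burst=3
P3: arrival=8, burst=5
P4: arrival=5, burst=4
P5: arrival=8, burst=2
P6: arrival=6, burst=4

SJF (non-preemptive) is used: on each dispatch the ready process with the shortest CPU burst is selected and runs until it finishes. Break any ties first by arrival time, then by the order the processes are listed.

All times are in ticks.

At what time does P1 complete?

8

Gantt: | idle 0-5 | P1 5-8 | P5 8-10 | P2 10-13 | P4 13-17 | P6 17-21 | P3 21-26 |
Completion: P1=8  P2=13  P3=26  P4=17  P5=10  P6=21
Turnaround (C−A): P1=3  P2=4  P3=18  P4=12  P5=2  P6=15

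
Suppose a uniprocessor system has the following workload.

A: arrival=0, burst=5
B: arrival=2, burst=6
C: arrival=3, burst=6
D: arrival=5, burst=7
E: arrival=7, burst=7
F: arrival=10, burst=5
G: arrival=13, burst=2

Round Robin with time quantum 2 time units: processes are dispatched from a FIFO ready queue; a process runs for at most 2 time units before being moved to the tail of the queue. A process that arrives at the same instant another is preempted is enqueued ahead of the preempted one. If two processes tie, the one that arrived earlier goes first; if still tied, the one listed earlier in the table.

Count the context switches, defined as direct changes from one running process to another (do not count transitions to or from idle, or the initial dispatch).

20

Timeline: | A 0-2 | B 2-4 | A 4-6 | C 6-8 | B 8-10 | D 10-12 | A 12-13 | E 13-15 | C 15-17 | F 17-19 | B 19-21 | D 21-23 | G 23-25 | E 25-27 | C 27-29 | F 29-31 | D 31-33 | E 33-35 | F 35-36 | D 36-37 | E 37-38 |
Completion: A=13  B=21  C=29  D=37  E=38  F=36  G=25
Turnaround (C−A): A=13  B=19  C=26  D=32  E=31  F=26  G=12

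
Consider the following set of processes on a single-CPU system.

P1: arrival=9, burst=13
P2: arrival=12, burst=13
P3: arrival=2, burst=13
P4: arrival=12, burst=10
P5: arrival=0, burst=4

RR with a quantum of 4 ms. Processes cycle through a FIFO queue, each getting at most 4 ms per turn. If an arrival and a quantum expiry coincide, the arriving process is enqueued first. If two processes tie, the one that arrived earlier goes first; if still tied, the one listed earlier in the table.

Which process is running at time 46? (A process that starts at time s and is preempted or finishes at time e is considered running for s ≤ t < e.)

Gantt: | P5 0-4 | P3 4-12 | P1 12-16 | P2 16-20 | P4 20-24 | P3 24-28 | P1 28-32 | P2 32-36 | P4 36-40 | P3 40-41 | P1 41-45 | P2 45-49 | P4 49-51 | P1 51-52 | P2 52-53 |
Completion: P1=52  P2=53  P3=41  P4=51  P5=4

P2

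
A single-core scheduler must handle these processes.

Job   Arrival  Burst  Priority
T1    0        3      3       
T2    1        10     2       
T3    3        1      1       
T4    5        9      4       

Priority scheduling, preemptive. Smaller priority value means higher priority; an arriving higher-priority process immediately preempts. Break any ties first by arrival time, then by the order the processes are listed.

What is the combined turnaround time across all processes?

Gantt: | T1 0-1 | T2 1-3 | T3 3-4 | T2 4-12 | T1 12-14 | T4 14-23 |
Completion: T1=14  T2=12  T3=4  T4=23
Turnaround = completion − arrival: T1=14, T2=11, T3=1, T4=18
Total turnaround = 14 + 11 + 1 + 18 = 44

44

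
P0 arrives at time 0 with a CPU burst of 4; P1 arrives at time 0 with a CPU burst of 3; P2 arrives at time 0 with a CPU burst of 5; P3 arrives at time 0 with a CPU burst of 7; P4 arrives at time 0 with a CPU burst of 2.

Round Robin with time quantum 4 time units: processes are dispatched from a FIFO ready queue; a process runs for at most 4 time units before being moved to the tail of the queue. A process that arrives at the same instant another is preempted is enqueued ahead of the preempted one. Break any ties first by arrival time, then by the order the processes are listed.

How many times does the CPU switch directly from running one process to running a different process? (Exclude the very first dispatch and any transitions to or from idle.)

Schedule: | P0 0-4 | P1 4-7 | P2 7-11 | P3 11-15 | P4 15-17 | P2 17-18 | P3 18-21 |
Completion: P0=4  P1=7  P2=18  P3=21  P4=17

6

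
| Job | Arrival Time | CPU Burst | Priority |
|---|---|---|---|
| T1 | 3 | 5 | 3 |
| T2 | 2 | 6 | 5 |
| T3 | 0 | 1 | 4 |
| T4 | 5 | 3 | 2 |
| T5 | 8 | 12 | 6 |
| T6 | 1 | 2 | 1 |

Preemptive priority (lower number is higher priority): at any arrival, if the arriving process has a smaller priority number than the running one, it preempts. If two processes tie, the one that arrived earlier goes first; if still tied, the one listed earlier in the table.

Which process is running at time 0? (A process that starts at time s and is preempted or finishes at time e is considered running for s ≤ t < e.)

Schedule: | T3 0-1 | T6 1-3 | T1 3-5 | T4 5-8 | T1 8-11 | T2 11-17 | T5 17-29 |
Completion: T1=11  T2=17  T3=1  T4=8  T5=29  T6=3

T3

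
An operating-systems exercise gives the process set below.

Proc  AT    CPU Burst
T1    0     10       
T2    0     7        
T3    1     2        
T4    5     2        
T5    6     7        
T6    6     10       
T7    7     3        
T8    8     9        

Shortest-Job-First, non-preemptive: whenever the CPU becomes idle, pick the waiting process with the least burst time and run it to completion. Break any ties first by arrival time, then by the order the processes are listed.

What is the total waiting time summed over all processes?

99

Schedule: | T2 0-7 | T3 7-9 | T4 9-11 | T7 11-14 | T5 14-21 | T8 21-30 | T1 30-40 | T6 40-50 |
Completion: T1=40  T2=7  T3=9  T4=11  T5=21  T6=50  T7=14  T8=30
Turnaround (C−A): T1=40  T2=7  T3=8  T4=6  T5=15  T6=44  T7=7  T8=22
Waiting = turnaround − burst: T1=30, T2=0, T3=6, T4=4, T5=8, T6=34, T7=4, T8=13
Total waiting = 30 + 0 + 6 + 4 + 8 + 34 + 4 + 13 = 99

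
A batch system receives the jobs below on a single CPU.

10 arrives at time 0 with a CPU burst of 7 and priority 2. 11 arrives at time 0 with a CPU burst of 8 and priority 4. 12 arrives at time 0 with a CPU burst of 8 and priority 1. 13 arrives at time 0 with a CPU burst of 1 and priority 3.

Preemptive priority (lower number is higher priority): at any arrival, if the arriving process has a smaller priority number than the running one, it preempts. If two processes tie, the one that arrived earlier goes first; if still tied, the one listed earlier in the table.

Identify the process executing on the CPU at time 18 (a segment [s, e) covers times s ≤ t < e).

Schedule: | 12 0-8 | 10 8-15 | 13 15-16 | 11 16-24 |
Completion: 10=15  11=24  12=8  13=16

11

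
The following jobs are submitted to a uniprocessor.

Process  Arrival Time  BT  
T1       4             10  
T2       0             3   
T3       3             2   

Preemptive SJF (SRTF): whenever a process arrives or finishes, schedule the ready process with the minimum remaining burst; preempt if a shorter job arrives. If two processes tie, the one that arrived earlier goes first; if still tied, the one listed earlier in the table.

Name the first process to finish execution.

Schedule: | T2 0-3 | T3 3-5 | T1 5-15 |
Completion: T1=15  T2=3  T3=5
Finish order: T2 → T3 → T1

T2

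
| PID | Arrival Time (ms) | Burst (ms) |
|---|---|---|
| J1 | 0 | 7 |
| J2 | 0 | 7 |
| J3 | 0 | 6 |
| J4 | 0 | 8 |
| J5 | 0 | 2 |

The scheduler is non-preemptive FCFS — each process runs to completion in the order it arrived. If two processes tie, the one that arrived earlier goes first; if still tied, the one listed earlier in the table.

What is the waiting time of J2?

7

Timeline: | J1 0-7 | J2 7-14 | J3 14-20 | J4 20-28 | J5 28-30 |
Completion: J1=7  J2=14  J3=20  J4=28  J5=30
Waiting(J2) = turnaround − burst = 14 − 7 = 7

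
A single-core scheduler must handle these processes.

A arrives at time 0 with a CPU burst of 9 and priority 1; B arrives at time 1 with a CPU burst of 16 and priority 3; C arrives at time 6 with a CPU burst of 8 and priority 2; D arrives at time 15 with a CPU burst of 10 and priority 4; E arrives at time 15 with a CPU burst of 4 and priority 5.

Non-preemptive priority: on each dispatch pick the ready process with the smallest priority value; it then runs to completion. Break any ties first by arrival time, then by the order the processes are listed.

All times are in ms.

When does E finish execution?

Schedule: | A 0-9 | C 9-17 | B 17-33 | D 33-43 | E 43-47 |
Completion: A=9  B=33  C=17  D=43  E=47
Turnaround (C−A): A=9  B=32  C=11  D=28  E=32

47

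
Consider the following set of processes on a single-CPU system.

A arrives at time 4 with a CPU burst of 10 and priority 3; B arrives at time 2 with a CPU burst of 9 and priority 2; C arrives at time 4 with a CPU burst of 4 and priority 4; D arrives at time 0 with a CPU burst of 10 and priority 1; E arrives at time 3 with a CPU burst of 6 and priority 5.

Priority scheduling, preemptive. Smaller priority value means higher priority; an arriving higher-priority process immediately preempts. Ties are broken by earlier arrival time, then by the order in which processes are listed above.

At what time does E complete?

Schedule: | D 0-10 | B 10-19 | A 19-29 | C 29-33 | E 33-39 |
Completion: A=29  B=19  C=33  D=10  E=39
Turnaround (C−A): A=25  B=17  C=29  D=10  E=36

39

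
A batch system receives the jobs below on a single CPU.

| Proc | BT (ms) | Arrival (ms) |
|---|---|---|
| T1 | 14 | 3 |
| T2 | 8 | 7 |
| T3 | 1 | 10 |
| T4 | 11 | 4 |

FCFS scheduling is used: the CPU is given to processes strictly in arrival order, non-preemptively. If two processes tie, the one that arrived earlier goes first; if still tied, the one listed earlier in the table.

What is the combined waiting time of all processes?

Timeline: | idle 0-3 | T1 3-17 | T4 17-28 | T2 28-36 | T3 36-37 |
Completion: T1=17  T2=36  T3=37  T4=28
Turnaround (C−A): T1=14  T2=29  T3=27  T4=24
Waiting = turnaround − burst: T1=0, T2=21, T3=26, T4=13
Total waiting = 0 + 21 + 26 + 13 = 60

60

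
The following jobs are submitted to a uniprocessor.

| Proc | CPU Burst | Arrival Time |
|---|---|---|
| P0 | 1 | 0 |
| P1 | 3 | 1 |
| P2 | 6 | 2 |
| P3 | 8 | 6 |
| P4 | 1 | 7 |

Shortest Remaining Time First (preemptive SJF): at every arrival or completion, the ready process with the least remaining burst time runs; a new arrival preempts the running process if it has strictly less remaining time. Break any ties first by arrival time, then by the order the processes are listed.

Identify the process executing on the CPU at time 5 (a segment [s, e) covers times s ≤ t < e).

P2

Timeline: | P0 0-1 | P1 1-4 | P2 4-7 | P4 7-8 | P2 8-11 | P3 11-19 |
Completion: P0=1  P1=4  P2=11  P3=19  P4=8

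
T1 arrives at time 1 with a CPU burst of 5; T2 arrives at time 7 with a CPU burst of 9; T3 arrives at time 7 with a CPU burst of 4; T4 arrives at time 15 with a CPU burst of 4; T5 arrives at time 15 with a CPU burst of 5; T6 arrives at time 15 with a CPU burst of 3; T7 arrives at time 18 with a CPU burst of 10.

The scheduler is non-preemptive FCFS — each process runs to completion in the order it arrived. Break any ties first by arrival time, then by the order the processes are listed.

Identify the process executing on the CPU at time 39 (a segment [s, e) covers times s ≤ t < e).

Gantt: | idle 0-1 | T1 1-6 | idle 6-7 | T2 7-16 | T3 16-20 | T4 20-24 | T5 24-29 | T6 29-32 | T7 32-42 |
Completion: T1=6  T2=16  T3=20  T4=24  T5=29  T6=32  T7=42

T7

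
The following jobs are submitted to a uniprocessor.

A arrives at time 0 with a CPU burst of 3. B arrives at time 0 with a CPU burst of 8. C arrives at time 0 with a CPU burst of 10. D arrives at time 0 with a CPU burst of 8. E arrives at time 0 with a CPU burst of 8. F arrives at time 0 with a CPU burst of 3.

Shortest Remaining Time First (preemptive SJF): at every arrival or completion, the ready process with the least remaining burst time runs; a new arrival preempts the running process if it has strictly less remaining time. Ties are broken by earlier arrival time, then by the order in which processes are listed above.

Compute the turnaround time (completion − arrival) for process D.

22

Gantt: | A 0-3 | F 3-6 | B 6-14 | D 14-22 | E 22-30 | C 30-40 |
Completion: A=3  B=14  C=40  D=22  E=30  F=6
Turnaround (C−A): A=3  B=14  C=40  D=22  E=30  F=6
Turnaround(D) = completion − arrival = 22 − 0 = 22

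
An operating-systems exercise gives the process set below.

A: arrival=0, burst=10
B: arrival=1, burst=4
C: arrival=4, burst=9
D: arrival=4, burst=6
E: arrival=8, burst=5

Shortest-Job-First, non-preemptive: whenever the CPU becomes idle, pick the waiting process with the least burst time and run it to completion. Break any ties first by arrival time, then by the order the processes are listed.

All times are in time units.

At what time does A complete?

10

Schedule: | A 0-10 | B 10-14 | E 14-19 | D 19-25 | C 25-34 |
Completion: A=10  B=14  C=34  D=25  E=19
Turnaround (C−A): A=10  B=13  C=30  D=21  E=11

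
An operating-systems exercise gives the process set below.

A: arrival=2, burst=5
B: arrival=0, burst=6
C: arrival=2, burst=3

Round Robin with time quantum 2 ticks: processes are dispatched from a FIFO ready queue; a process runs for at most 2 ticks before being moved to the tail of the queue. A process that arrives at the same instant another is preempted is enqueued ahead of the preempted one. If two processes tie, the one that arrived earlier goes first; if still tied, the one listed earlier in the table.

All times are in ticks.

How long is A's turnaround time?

12

Gantt: | B 0-2 | A 2-4 | C 4-6 | B 6-8 | A 8-10 | C 10-11 | B 11-13 | A 13-14 |
Completion: A=14  B=13  C=11
Turnaround(A) = completion − arrival = 14 − 2 = 12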